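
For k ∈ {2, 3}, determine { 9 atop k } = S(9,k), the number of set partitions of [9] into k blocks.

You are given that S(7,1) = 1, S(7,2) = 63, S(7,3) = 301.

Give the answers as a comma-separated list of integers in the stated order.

r8: T_8,1=1×1+0=1; T_8,2=2×63+1=127; T_8,3=3×301+63=966
r9: T_9,2=2×127+1=255; T_9,3=3×966+127=3025
Read S(9,2) = 255, S(9,3) = 3025.

255, 3025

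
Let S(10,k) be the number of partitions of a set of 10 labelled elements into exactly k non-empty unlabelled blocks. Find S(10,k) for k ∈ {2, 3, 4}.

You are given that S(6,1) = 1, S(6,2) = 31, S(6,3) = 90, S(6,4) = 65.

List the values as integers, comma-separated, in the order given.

[7] T[7,1]:1*1+0=1 · T[7,2]:2*31+1=63 · T[7,3]:3*90+31=301 · T[7,4]:4*65+90=350
[8] T[8,1]:1*1+0=1 · T[8,2]:2*63+1=127 · T[8,3]:3*301+63=966 · T[8,4]:4*350+301=1701
[9] T[9,1]:1*1+0=1 · T[9,2]:2*127+1=255 · T[9,3]:3*966+127=3025 · T[9,4]:4*1701+966=7770
[10] T[10,2]:2*255+1=511 · T[10,3]:3*3025+255=9330 · T[10,4]:4*7770+3025=34105
Read S(10,2) = 511, S(10,3) = 9330, S(10,4) = 34105.

511, 9330, 34105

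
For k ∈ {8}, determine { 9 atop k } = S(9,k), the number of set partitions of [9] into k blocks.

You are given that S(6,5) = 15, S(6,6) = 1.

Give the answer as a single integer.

[7] T[7,6]:6*1+15=21 · T[7,7]:7*0+1=1
[8] T[8,7]:7*1+21=28 · T[8,8]:8*0+1=1
[9] T[9,8]:8*1+28=36
Read S(9,8) = 36.

36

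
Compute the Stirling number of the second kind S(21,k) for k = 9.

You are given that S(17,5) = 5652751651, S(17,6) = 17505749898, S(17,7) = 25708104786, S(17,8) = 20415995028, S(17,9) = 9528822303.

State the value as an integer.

123272476465204

i=18: T(18,6)=5652751651+6·17505749898=110687251039 | T(18,7)=17505749898+7·25708104786=197462483400 | T(18,8)=25708104786+8·20415995028=189036065010 | T(18,9)=20415995028+9·9528822303=106175395755
i=19: T(19,7)=110687251039+7·197462483400=1492924634839 | T(19,8)=197462483400+8·189036065010=1709751003480 | T(19,9)=189036065010+9·106175395755=1144614626805
i=20: T(20,8)=1492924634839+8·1709751003480=15170932662679 | T(20,9)=1709751003480+9·1144614626805=12011282644725
i=21: T(21,9)=15170932662679+9·12011282644725=123272476465204
Read S(21,9) = 123272476465204.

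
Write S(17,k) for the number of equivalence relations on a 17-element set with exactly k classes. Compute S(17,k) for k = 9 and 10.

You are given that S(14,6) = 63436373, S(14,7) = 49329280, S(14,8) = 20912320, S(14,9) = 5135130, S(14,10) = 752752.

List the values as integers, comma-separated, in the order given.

9528822303, 2758334150

[15] T[15,7]:7*49329280+63436373=408741333 · T[15,8]:8*20912320+49329280=216627840 · T[15,9]:9*5135130+20912320=67128490 · T[15,10]:10*752752+5135130=12662650
[16] T[16,8]:8*216627840+408741333=2141764053 · T[16,9]:9*67128490+216627840=820784250 · T[16,10]:10*12662650+67128490=193754990
[17] T[17,9]:9*820784250+2141764053=9528822303 · T[17,10]:10*193754990+820784250=2758334150
Read S(17,9) = 9528822303, S(17,10) = 2758334150.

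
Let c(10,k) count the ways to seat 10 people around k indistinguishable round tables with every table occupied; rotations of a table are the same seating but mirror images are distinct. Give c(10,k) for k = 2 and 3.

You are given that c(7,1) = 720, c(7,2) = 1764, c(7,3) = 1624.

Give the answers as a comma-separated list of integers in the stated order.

1026576, 1172700

r8: T_8,1=7×720+0=5040; T_8,2=7×1764+720=13068; T_8,3=7×1624+1764=13132
r9: T_9,1=8×5040+0=40320; T_9,2=8×13068+5040=109584; T_9,3=8×13132+13068=118124
r10: T_10,2=9×109584+40320=1026576; T_10,3=9×118124+109584=1172700
Read c(10,2) = 1026576, c(10,3) = 1172700.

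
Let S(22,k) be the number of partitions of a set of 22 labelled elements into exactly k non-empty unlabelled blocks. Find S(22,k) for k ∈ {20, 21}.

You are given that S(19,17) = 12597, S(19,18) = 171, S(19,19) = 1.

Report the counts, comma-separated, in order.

@20  (20,18):171·18+12597→15675, (20,19):1·19+171→190, (20,20):0·20+1→1
@21  (21,19):190·19+15675→19285, (21,20):1·20+190→210, (21,21):0·21+1→1
@22  (22,20):210·20+19285→23485, (22,21):1·21+210→231
Read S(22,20) = 23485, S(22,21) = 231.

23485, 231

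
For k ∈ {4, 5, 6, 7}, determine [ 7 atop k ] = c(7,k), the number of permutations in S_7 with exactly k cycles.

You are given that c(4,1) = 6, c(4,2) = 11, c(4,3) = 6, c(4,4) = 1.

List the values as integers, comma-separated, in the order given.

735, 175, 21, 1

r5: T_5,2=4×11+6=50; T_5,3=4×6+11=35; T_5,4=4×1+6=10; T_5,5=4×0+1=1
r6: T_6,3=5×35+50=225; T_6,4=5×10+35=85; T_6,5=5×1+10=15; T_6,6=5×0+1=1
r7: T_7,4=6×85+225=735; T_7,5=6×15+85=175; T_7,6=6×1+15=21; T_7,7=6×0+1=1
Read c(7,4) = 735, c(7,5) = 175, c(7,6) = 21, c(7,7) = 1.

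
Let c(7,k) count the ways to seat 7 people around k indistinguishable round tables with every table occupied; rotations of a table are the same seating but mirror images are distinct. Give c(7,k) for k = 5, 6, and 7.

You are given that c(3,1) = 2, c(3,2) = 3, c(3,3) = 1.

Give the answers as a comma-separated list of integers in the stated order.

175, 21, 1

row 4: T[4][2]=3·3+2=11  T[4][3]=3·1+3=6  T[4][4]=3·0+1=1
row 5: T[5][3]=4·6+11=35  T[5][4]=4·1+6=10  T[5][5]=4·0+1=1
row 6: T[6][4]=5·10+35=85  T[6][5]=5·1+10=15  T[6][6]=5·0+1=1
row 7: T[7][5]=6·15+85=175  T[7][6]=6·1+15=21  T[7][7]=6·0+1=1
Read c(7,5) = 175, c(7,6) = 21, c(7,7) = 1.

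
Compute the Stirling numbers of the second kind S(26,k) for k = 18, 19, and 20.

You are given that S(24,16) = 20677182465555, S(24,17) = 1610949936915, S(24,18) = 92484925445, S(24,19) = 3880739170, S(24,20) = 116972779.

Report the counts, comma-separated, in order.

[25] T[25,17]:17*1610949936915+20677182465555=48063331393110 · T[25,18]:18*92484925445+1610949936915=3275678594925 · T[25,19]:19*3880739170+92484925445=166218969675 · T[25,20]:20*116972779+3880739170=6220194750
[26] T[26,18]:18*3275678594925+48063331393110=107025546101760 · T[26,19]:19*166218969675+3275678594925=6433839018750 · T[26,20]:20*6220194750+166218969675=290622864675
Read S(26,18) = 107025546101760, S(26,19) = 6433839018750, S(26,20) = 290622864675.

107025546101760, 6433839018750, 290622864675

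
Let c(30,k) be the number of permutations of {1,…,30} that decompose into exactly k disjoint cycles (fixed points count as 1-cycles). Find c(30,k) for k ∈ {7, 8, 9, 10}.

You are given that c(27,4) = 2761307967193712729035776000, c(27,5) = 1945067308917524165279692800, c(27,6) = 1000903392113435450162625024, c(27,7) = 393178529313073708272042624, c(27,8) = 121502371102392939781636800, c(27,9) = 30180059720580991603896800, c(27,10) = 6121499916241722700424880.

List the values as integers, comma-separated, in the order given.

11139316913434780466101123891200, 3674201658710345201899117607040, 981347603630155088295475765440, 215760462268683520394805979744

[28] T[28,5]:27*1945067308917524165279692800+2761307967193712729035776000=55278125307966865191587481600 · T[28,6]:27*1000903392113435450162625024+1945067308917524165279692800=28969458895980281319670568448 · T[28,7]:27*393178529313073708272042624+1000903392113435450162625024=11616723683566425573507775872 · T[28,8]:27*121502371102392939781636800+393178529313073708272042624=3673742549077683082376236224 · T[28,9]:27*30180059720580991603896800+121502371102392939781636800=936363983558079713086850400 · T[28,10]:27*6121499916241722700424880+30180059720580991603896800=195460557459107504515368560
[29] T[29,6]:28*28969458895980281319670568448+55278125307966865191587481600=866422974395414742142363398144 · T[29,7]:28*11616723683566425573507775872+28969458895980281319670568448=354237722035840197377888292864 · T[29,8]:28*3673742549077683082376236224+11616723683566425573507775872=114481515057741551880042390144 · T[29,9]:28*936363983558079713086850400+3673742549077683082376236224=29891934088703915048808047424 · T[29,10]:28*195460557459107504515368560+936363983558079713086850400=6409259592413089839517170080
[30] T[30,7]:29*354237722035840197377888292864+866422974395414742142363398144=11139316913434780466101123891200 · T[30,8]:29*114481515057741551880042390144+354237722035840197377888292864=3674201658710345201899117607040 · T[30,9]:29*29891934088703915048808047424+114481515057741551880042390144=981347603630155088295475765440 · T[30,10]:29*6409259592413089839517170080+29891934088703915048808047424=215760462268683520394805979744
Read c(30,7) = 11139316913434780466101123891200, c(30,8) = 3674201658710345201899117607040, c(30,9) = 981347603630155088295475765440, c(30,10) = 215760462268683520394805979744.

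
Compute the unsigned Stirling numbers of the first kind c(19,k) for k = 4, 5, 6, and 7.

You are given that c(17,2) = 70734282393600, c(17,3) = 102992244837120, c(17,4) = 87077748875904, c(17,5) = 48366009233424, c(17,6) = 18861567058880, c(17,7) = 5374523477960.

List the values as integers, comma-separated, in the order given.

30321254007719424, 17950712280921504, 7551527592063024, 2353125040549984

row 18: T[18][3]=17·102992244837120+70734282393600=1821602444624640  T[18][4]=17·87077748875904+102992244837120=1583313975727488  T[18][5]=17·48366009233424+87077748875904=909299905844112  T[18][6]=17·18861567058880+48366009233424=369012649234384  T[18][7]=17·5374523477960+18861567058880=110228466184200
row 19: T[19][4]=18·1583313975727488+1821602444624640=30321254007719424  T[19][5]=18·909299905844112+1583313975727488=17950712280921504  T[19][6]=18·369012649234384+909299905844112=7551527592063024  T[19][7]=18·110228466184200+369012649234384=2353125040549984
Read c(19,4) = 30321254007719424, c(19,5) = 17950712280921504, c(19,6) = 7551527592063024, c(19,7) = 2353125040549984.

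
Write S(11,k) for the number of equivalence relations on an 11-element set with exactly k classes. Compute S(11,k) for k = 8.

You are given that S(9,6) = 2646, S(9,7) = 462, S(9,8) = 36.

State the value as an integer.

[10] T[10,7]:7*462+2646=5880 · T[10,8]:8*36+462=750
[11] T[11,8]:8*750+5880=11880
Read S(11,8) = 11880.

11880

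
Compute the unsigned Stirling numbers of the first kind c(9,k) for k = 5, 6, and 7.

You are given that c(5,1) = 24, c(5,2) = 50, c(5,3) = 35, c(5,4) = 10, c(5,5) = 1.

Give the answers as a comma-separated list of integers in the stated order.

i=6: T(6,2)=24+5·50=274 | T(6,3)=50+5·35=225 | T(6,4)=35+5·10=85 | T(6,5)=10+5·1=15 | T(6,6)=1+5·0=1
i=7: T(7,3)=274+6·225=1624 | T(7,4)=225+6·85=735 | T(7,5)=85+6·15=175 | T(7,6)=15+6·1=21 | T(7,7)=1+6·0=1
i=8: T(8,4)=1624+7·735=6769 | T(8,5)=735+7·175=1960 | T(8,6)=175+7·21=322 | T(8,7)=21+7·1=28
i=9: T(9,5)=6769+8·1960=22449 | T(9,6)=1960+8·322=4536 | T(9,7)=322+8·28=546
Read c(9,5) = 22449, c(9,6) = 4536, c(9,7) = 546.

22449, 4536, 546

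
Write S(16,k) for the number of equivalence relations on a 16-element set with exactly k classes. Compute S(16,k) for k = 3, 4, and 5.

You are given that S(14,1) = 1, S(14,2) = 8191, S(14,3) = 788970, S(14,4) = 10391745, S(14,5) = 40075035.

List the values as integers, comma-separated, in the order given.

7141686, 171798901, 1096190550

row 15: T[15][2]=2·8191+1=16383  T[15][3]=3·788970+8191=2375101  T[15][4]=4·10391745+788970=42355950  T[15][5]=5·40075035+10391745=210766920
row 16: T[16][3]=3·2375101+16383=7141686  T[16][4]=4·42355950+2375101=171798901  T[16][5]=5·210766920+42355950=1096190550
Read S(16,3) = 7141686, S(16,4) = 171798901, S(16,5) = 1096190550.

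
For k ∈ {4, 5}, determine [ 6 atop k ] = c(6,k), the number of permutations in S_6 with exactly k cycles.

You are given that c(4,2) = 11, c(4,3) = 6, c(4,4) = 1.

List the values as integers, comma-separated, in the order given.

row 5: T[5][3]=4·6+11=35  T[5][4]=4·1+6=10  T[5][5]=4·0+1=1
row 6: T[6][4]=5·10+35=85  T[6][5]=5·1+10=15
Read c(6,4) = 85, c(6,5) = 15.

85, 15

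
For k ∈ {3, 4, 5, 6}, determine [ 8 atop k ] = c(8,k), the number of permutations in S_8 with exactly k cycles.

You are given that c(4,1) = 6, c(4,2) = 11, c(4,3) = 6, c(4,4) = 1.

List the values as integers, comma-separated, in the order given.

13132, 6769, 1960, 322

i=5: T(5,1)=0+4·6=24 | T(5,2)=6+4·11=50 | T(5,3)=11+4·6=35 | T(5,4)=6+4·1=10 | T(5,5)=1+4·0=1
i=6: T(6,1)=0+5·24=120 | T(6,2)=24+5·50=274 | T(6,3)=50+5·35=225 | T(6,4)=35+5·10=85 | T(6,5)=10+5·1=15 | T(6,6)=1+5·0=1
i=7: T(7,2)=120+6·274=1764 | T(7,3)=274+6·225=1624 | T(7,4)=225+6·85=735 | T(7,5)=85+6·15=175 | T(7,6)=15+6·1=21
i=8: T(8,3)=1764+7·1624=13132 | T(8,4)=1624+7·735=6769 | T(8,5)=735+7·175=1960 | T(8,6)=175+7·21=322
Read c(8,3) = 13132, c(8,4) = 6769, c(8,5) = 1960, c(8,6) = 322.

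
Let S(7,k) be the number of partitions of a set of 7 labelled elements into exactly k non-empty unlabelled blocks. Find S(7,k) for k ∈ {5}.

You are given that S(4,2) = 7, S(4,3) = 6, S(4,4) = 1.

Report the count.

@5  (5,3):6·3+7→25, (5,4):1·4+6→10, (5,5):0·5+1→1
@6  (6,4):10·4+25→65, (6,5):1·5+10→15
@7  (7,5):15·5+65→140
Read S(7,5) = 140.

140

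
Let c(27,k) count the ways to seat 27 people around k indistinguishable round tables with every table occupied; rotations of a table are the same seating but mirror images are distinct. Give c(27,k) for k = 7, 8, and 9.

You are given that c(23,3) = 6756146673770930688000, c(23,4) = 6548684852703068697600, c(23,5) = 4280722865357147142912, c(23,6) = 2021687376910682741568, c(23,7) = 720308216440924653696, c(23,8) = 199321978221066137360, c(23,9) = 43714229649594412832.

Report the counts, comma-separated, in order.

393178529313073708272042624, 121502371102392939781636800, 30180059720580991603896800

i=24: T(24,4)=6756146673770930688000+23·6548684852703068697600=157375898285941510732800 | T(24,5)=6548684852703068697600+23·4280722865357147142912=105005310755917452984576 | T(24,6)=4280722865357147142912+23·2021687376910682741568=50779532534302850198976 | T(24,7)=2021687376910682741568+23·720308216440924653696=18588776355051949776576 | T(24,8)=720308216440924653696+23·199321978221066137360=5304713715525445812976 | T(24,9)=199321978221066137360+23·43714229649594412832=1204749260161737632496
i=25: T(25,5)=157375898285941510732800+24·105005310755917452984576=2677503356427960382362624 | T(25,6)=105005310755917452984576+24·50779532534302850198976=1323714091579185857760000 | T(25,7)=50779532534302850198976+24·18588776355051949776576=496910165055549644836800 | T(25,8)=18588776355051949776576+24·5304713715525445812976=145901905527662649288000 | T(25,9)=5304713715525445812976+24·1204749260161737632496=34218695959407148992880
i=26: T(26,6)=2677503356427960382362624+25·1323714091579185857760000=35770355645907606826362624 | T(26,7)=1323714091579185857760000+25·496910165055549644836800=13746468217967926978680000 | T(26,8)=496910165055549644836800+25·145901905527662649288000=4144457803247115877036800 | T(26,9)=145901905527662649288000+25·34218695959407148992880=1001369304512841374110000
i=27: T(27,7)=35770355645907606826362624+26·13746468217967926978680000=393178529313073708272042624 | T(27,8)=13746468217967926978680000+26·4144457803247115877036800=121502371102392939781636800 | T(27,9)=4144457803247115877036800+26·1001369304512841374110000=30180059720580991603896800
Read c(27,7) = 393178529313073708272042624, c(27,8) = 121502371102392939781636800, c(27,9) = 30180059720580991603896800.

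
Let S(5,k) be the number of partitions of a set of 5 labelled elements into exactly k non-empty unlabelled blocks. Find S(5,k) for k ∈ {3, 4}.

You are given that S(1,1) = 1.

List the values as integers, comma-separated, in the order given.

25, 10

r2: T_2,1=1×1+0=1; T_2,2=2×0+1=1
r3: T_3,1=1×1+0=1; T_3,2=2×1+1=3; T_3,3=3×0+1=1
r4: T_4,2=2×3+1=7; T_4,3=3×1+3=6; T_4,4=4×0+1=1
r5: T_5,3=3×6+7=25; T_5,4=4×1+6=10
Read S(5,3) = 25, S(5,4) = 10.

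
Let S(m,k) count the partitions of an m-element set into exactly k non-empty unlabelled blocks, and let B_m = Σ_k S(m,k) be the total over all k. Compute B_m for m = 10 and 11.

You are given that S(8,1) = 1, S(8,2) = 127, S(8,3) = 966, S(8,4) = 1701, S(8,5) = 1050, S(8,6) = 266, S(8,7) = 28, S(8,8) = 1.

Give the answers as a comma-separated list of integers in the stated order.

115975, 678570

@9  (9,1):1·1+0→1, (9,2):127·2+1→255, (9,3):966·3+127→3025, (9,4):1701·4+966→7770, (9,5):1050·5+1701→6951, (9,6):266·6+1050→2646, (9,7):28·7+266→462, (9,8):1·8+28→36, (9,9):0·9+1→1
@10  (10,1):1·1+0→1, (10,2):255·2+1→511, (10,3):3025·3+255→9330, (10,4):7770·4+3025→34105, (10,5):6951·5+7770→42525, (10,6):2646·6+6951→22827, (10,7):462·7+2646→5880, (10,8):36·8+462→750, (10,9):1·9+36→45, (10,10):0·10+1→1
@11  (11,1):1·1+0→1, (11,2):511·2+1→1023, (11,3):9330·3+511→28501, (11,4):34105·4+9330→145750, (11,5):42525·5+34105→246730, (11,6):22827·6+42525→179487, (11,7):5880·7+22827→63987, (11,8):750·8+5880→11880, (11,9):45·9+750→1155, (11,10):1·10+45→55, (11,11):0·11+1→1
B_10 = ΣS(10,k) = 1+511+9330+34105+42525+22827+5880+750+45+1 = 115975
B_11 = ΣS(11,k) = 1+1023+28501+145750+246730+179487+63987+11880+1155+55+1 = 678570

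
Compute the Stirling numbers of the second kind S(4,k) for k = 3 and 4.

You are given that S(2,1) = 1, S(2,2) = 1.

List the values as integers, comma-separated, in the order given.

6, 1

r3: T_3,2=2×1+1=3; T_3,3=3×0+1=1
r4: T_4,3=3×1+3=6; T_4,4=4×0+1=1
Read S(4,3) = 6, S(4,4) = 1.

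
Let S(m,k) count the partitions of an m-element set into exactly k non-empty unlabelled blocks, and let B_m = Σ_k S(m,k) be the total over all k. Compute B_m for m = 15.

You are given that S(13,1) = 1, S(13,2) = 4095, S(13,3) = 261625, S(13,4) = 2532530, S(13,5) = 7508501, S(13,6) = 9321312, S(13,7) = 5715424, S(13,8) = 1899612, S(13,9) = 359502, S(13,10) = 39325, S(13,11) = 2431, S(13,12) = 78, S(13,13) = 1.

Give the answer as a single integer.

[14] T[14,1]:1*1+0=1 · T[14,2]:2*4095+1=8191 · T[14,3]:3*261625+4095=788970 · T[14,4]:4*2532530+261625=10391745 · T[14,5]:5*7508501+2532530=40075035 · T[14,6]:6*9321312+7508501=63436373 · T[14,7]:7*5715424+9321312=49329280 · T[14,8]:8*1899612+5715424=20912320 · T[14,9]:9*359502+1899612=5135130 · T[14,10]:10*39325+359502=752752 · T[14,11]:11*2431+39325=66066 · T[14,12]:12*78+2431=3367 · T[14,13]:13*1+78=91 · T[14,14]:14*0+1=1
[15] T[15,1]:1*1+0=1 · T[15,2]:2*8191+1=16383 · T[15,3]:3*788970+8191=2375101 · T[15,4]:4*10391745+788970=42355950 · T[15,5]:5*40075035+10391745=210766920 · T[15,6]:6*63436373+40075035=420693273 · T[15,7]:7*49329280+63436373=408741333 · T[15,8]:8*20912320+49329280=216627840 · T[15,9]:9*5135130+20912320=67128490 · T[15,10]:10*752752+5135130=12662650 · T[15,11]:11*66066+752752=1479478 · T[15,12]:12*3367+66066=106470 · T[15,13]:13*91+3367=4550 · T[15,14]:14*1+91=105 · T[15,15]:15*0+1=1
B_15 = ΣS(15,k) = 1+16383+2375101+42355950+210766920+420693273+408741333+216627840+67128490+12662650+1479478+106470+4550+105+1 = 1382958545

1382958545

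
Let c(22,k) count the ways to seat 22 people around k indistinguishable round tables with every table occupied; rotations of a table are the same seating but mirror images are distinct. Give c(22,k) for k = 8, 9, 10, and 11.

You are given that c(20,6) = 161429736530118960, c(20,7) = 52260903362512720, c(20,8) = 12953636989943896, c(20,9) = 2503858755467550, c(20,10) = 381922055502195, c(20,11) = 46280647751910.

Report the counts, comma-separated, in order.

7744654310169576800, 1634980697246583456, 276019109275035346, 37600535086859745

i=21: T(21,7)=161429736530118960+20·52260903362512720=1206647803780373360 | T(21,8)=52260903362512720+20·12953636989943896=311333643161390640 | T(21,9)=12953636989943896+20·2503858755467550=63030812099294896 | T(21,10)=2503858755467550+20·381922055502195=10142299865511450 | T(21,11)=381922055502195+20·46280647751910=1307535010540395
i=22: T(22,8)=1206647803780373360+21·311333643161390640=7744654310169576800 | T(22,9)=311333643161390640+21·63030812099294896=1634980697246583456 | T(22,10)=63030812099294896+21·10142299865511450=276019109275035346 | T(22,11)=10142299865511450+21·1307535010540395=37600535086859745
Read c(22,8) = 7744654310169576800, c(22,9) = 1634980697246583456, c(22,10) = 276019109275035346, c(22,11) = 37600535086859745.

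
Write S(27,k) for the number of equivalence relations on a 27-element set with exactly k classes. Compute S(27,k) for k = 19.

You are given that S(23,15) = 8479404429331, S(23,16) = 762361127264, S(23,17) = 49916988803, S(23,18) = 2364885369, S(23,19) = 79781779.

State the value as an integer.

@24  (24,16):762361127264·16+8479404429331→20677182465555, (24,17):49916988803·17+762361127264→1610949936915, (24,18):2364885369·18+49916988803→92484925445, (24,19):79781779·19+2364885369→3880739170
@25  (25,17):1610949936915·17+20677182465555→48063331393110, (25,18):92484925445·18+1610949936915→3275678594925, (25,19):3880739170·19+92484925445→166218969675
@26  (26,18):3275678594925·18+48063331393110→107025546101760, (26,19):166218969675·19+3275678594925→6433839018750
@27  (27,19):6433839018750·19+107025546101760→229268487458010
Read S(27,19) = 229268487458010.

229268487458010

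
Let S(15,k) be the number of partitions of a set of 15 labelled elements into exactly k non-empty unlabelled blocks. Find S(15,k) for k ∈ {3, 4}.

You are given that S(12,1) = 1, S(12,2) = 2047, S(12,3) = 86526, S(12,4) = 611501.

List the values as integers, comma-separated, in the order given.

2375101, 42355950

row 13: T[13][1]=1·1+0=1  T[13][2]=2·2047+1=4095  T[13][3]=3·86526+2047=261625  T[13][4]=4·611501+86526=2532530
row 14: T[14][2]=2·4095+1=8191  T[14][3]=3·261625+4095=788970  T[14][4]=4·2532530+261625=10391745
row 15: T[15][3]=3·788970+8191=2375101  T[15][4]=4·10391745+788970=42355950
Read S(15,3) = 2375101, S(15,4) = 42355950.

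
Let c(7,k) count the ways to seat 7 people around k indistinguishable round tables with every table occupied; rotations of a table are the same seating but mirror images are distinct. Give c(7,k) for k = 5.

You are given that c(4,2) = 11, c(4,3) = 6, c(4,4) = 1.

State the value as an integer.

175

[5] T[5,3]:4*6+11=35 · T[5,4]:4*1+6=10 · T[5,5]:4*0+1=1
[6] T[6,4]:5*10+35=85 · T[6,5]:5*1+10=15
[7] T[7,5]:6*15+85=175
Read c(7,5) = 175.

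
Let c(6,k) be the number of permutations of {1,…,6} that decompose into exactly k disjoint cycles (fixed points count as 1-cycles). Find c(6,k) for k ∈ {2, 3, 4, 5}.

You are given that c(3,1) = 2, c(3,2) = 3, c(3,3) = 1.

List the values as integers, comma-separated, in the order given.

[4] T[4,1]:3*2+0=6 · T[4,2]:3*3+2=11 · T[4,3]:3*1+3=6 · T[4,4]:3*0+1=1
[5] T[5,1]:4*6+0=24 · T[5,2]:4*11+6=50 · T[5,3]:4*6+11=35 · T[5,4]:4*1+6=10 · T[5,5]:4*0+1=1
[6] T[6,2]:5*50+24=274 · T[6,3]:5*35+50=225 · T[6,4]:5*10+35=85 · T[6,5]:5*1+10=15
Read c(6,2) = 274, c(6,3) = 225, c(6,4) = 85, c(6,5) = 15.

274, 225, 85, 15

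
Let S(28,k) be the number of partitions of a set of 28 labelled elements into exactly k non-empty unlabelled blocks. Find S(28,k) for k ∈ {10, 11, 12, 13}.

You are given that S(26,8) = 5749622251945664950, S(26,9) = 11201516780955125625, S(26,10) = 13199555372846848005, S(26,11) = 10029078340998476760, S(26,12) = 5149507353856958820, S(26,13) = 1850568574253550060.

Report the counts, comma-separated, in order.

r27: T_27,9=9×11201516780955125625+5749622251945664950=106563273280541795575; T_27,10=10×13199555372846848005+11201516780955125625=143197070509423605675; T_27,11=11×10029078340998476760+13199555372846848005=123519417123830092365; T_27,12=12×5149507353856958820+10029078340998476760=71823166587281982600; T_27,13=13×1850568574253550060+5149507353856958820=29206898819153109600
r28: T_28,10=10×143197070509423605675+106563273280541795575=1538533978374777852325; T_28,11=11×123519417123830092365+143197070509423605675=1501910658871554621690; T_28,12=12×71823166587281982600+123519417123830092365=985397416171213883565; T_28,13=13×29206898819153109600+71823166587281982600=451512851236272407400
Read S(28,10) = 1538533978374777852325, S(28,11) = 1501910658871554621690, S(28,12) = 985397416171213883565, S(28,13) = 451512851236272407400.

1538533978374777852325, 1501910658871554621690, 985397416171213883565, 451512851236272407400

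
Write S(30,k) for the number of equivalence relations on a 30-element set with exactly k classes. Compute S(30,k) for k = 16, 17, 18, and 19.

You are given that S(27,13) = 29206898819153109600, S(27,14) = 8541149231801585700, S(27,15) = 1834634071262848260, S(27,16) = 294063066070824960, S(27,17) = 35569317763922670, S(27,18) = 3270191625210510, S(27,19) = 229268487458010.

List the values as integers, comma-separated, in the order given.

2940812098256837097720, 511605167806434372210, 68591811024147549270, 7145845579888333500

[28] T[28,14]:14*8541149231801585700+29206898819153109600=148782988064375309400 · T[28,15]:15*1834634071262848260+8541149231801585700=36060660300744309600 · T[28,16]:16*294063066070824960+1834634071262848260=6539643128396047620 · T[28,17]:17*35569317763922670+294063066070824960=898741468057510350 · T[28,18]:18*3270191625210510+35569317763922670=94432767017711850 · T[28,19]:19*229268487458010+3270191625210510=7626292886912700
[29] T[29,15]:15*36060660300744309600+148782988064375309400=689692892575539953400 · T[29,16]:16*6539643128396047620+36060660300744309600=140694950355081071520 · T[29,17]:17*898741468057510350+6539643128396047620=21818248085373723570 · T[29,18]:18*94432767017711850+898741468057510350=2598531274376323650 · T[29,19]:19*7626292886912700+94432767017711850=239332331869053150
[30] T[30,16]:16*140694950355081071520+689692892575539953400=2940812098256837097720 · T[30,17]:17*21818248085373723570+140694950355081071520=511605167806434372210 · T[30,18]:18*2598531274376323650+21818248085373723570=68591811024147549270 · T[30,19]:19*239332331869053150+2598531274376323650=7145845579888333500
Read S(30,16) = 2940812098256837097720, S(30,17) = 511605167806434372210, S(30,18) = 68591811024147549270, S(30,19) = 7145845579888333500.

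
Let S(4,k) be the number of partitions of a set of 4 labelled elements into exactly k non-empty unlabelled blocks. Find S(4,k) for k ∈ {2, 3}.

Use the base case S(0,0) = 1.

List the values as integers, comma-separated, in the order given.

r1: T_1,1=1×0+1=1
r2: T_2,1=1×1+0=1; T_2,2=2×0+1=1
r3: T_3,1=1×1+0=1; T_3,2=2×1+1=3; T_3,3=3×0+1=1
r4: T_4,2=2×3+1=7; T_4,3=3×1+3=6
Read S(4,2) = 7, S(4,3) = 6.

7, 6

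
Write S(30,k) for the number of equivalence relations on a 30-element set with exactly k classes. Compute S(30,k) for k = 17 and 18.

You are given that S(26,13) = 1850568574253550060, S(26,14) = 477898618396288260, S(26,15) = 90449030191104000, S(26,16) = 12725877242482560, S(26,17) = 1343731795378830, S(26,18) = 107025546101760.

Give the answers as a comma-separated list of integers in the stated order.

511605167806434372210, 68591811024147549270

r27: T_27,14=14×477898618396288260+1850568574253550060=8541149231801585700; T_27,15=15×90449030191104000+477898618396288260=1834634071262848260; T_27,16=16×12725877242482560+90449030191104000=294063066070824960; T_27,17=17×1343731795378830+12725877242482560=35569317763922670; T_27,18=18×107025546101760+1343731795378830=3270191625210510
r28: T_28,15=15×1834634071262848260+8541149231801585700=36060660300744309600; T_28,16=16×294063066070824960+1834634071262848260=6539643128396047620; T_28,17=17×35569317763922670+294063066070824960=898741468057510350; T_28,18=18×3270191625210510+35569317763922670=94432767017711850
r29: T_29,16=16×6539643128396047620+36060660300744309600=140694950355081071520; T_29,17=17×898741468057510350+6539643128396047620=21818248085373723570; T_29,18=18×94432767017711850+898741468057510350=2598531274376323650
r30: T_30,17=17×21818248085373723570+140694950355081071520=511605167806434372210; T_30,18=18×2598531274376323650+21818248085373723570=68591811024147549270
Read S(30,17) = 511605167806434372210, S(30,18) = 68591811024147549270.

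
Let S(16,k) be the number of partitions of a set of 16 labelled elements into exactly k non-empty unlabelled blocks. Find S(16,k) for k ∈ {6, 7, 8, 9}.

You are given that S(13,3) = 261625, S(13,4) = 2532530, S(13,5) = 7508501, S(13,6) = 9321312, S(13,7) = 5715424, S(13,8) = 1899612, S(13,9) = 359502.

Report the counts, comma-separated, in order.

i=14: T(14,4)=261625+4·2532530=10391745 | T(14,5)=2532530+5·7508501=40075035 | T(14,6)=7508501+6·9321312=63436373 | T(14,7)=9321312+7·5715424=49329280 | T(14,8)=5715424+8·1899612=20912320 | T(14,9)=1899612+9·359502=5135130
i=15: T(15,5)=10391745+5·40075035=210766920 | T(15,6)=40075035+6·63436373=420693273 | T(15,7)=63436373+7·49329280=408741333 | T(15,8)=49329280+8·20912320=216627840 | T(15,9)=20912320+9·5135130=67128490
i=16: T(16,6)=210766920+6·420693273=2734926558 | T(16,7)=420693273+7·408741333=3281882604 | T(16,8)=408741333+8·216627840=2141764053 | T(16,9)=216627840+9·67128490=820784250
Read S(16,6) = 2734926558, S(16,7) = 3281882604, S(16,8) = 2141764053, S(16,9) = 820784250.

2734926558, 3281882604, 2141764053, 820784250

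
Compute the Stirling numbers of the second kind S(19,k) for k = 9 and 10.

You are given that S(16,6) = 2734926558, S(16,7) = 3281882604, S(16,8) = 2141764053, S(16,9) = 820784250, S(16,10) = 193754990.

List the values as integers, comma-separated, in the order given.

1144614626805, 477297033785

[17] T[17,7]:7*3281882604+2734926558=25708104786 · T[17,8]:8*2141764053+3281882604=20415995028 · T[17,9]:9*820784250+2141764053=9528822303 · T[17,10]:10*193754990+820784250=2758334150
[18] T[18,8]:8*20415995028+25708104786=189036065010 · T[18,9]:9*9528822303+20415995028=106175395755 · T[18,10]:10*2758334150+9528822303=37112163803
[19] T[19,9]:9*106175395755+189036065010=1144614626805 · T[19,10]:10*37112163803+106175395755=477297033785
Read S(19,9) = 1144614626805, S(19,10) = 477297033785.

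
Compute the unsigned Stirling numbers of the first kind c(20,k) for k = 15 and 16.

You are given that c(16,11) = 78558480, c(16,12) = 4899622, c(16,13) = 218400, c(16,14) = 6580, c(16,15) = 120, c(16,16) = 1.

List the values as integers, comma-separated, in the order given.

973941900, 34916946

r17: T_17,12=16×4899622+78558480=156952432; T_17,13=16×218400+4899622=8394022; T_17,14=16×6580+218400=323680; T_17,15=16×120+6580=8500; T_17,16=16×1+120=136
r18: T_18,13=17×8394022+156952432=299650806; T_18,14=17×323680+8394022=13896582; T_18,15=17×8500+323680=468180; T_18,16=17×136+8500=10812
r19: T_19,14=18×13896582+299650806=549789282; T_19,15=18×468180+13896582=22323822; T_19,16=18×10812+468180=662796
r20: T_20,15=19×22323822+549789282=973941900; T_20,16=19×662796+22323822=34916946
Read c(20,15) = 973941900, c(20,16) = 34916946.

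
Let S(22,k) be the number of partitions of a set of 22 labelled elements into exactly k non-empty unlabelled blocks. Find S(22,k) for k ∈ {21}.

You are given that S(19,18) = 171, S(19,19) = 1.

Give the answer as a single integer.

231

i=20: T(20,19)=171+19·1=190 | T(20,20)=1+20·0=1
i=21: T(21,20)=190+20·1=210 | T(21,21)=1+21·0=1
i=22: T(22,21)=210+21·1=231
Read S(22,21) = 231.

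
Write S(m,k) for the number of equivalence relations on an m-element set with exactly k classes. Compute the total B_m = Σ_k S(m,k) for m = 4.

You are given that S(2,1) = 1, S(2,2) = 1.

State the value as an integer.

[3] T[3,1]:1*1+0=1 · T[3,2]:2*1+1=3 · T[3,3]:3*0+1=1
[4] T[4,1]:1*1+0=1 · T[4,2]:2*3+1=7 · T[4,3]:3*1+3=6 · T[4,4]:4*0+1=1
B_4 = ΣS(4,k) = 1+7+6+1 = 15

15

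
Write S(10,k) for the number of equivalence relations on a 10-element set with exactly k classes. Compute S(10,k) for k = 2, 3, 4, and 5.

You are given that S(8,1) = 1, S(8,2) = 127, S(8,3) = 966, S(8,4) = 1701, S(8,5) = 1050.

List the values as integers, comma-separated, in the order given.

511, 9330, 34105, 42525

@9  (9,1):1·1+0→1, (9,2):127·2+1→255, (9,3):966·3+127→3025, (9,4):1701·4+966→7770, (9,5):1050·5+1701→6951
@10  (10,2):255·2+1→511, (10,3):3025·3+255→9330, (10,4):7770·4+3025→34105, (10,5):6951·5+7770→42525
Read S(10,2) = 511, S(10,3) = 9330, S(10,4) = 34105, S(10,5) = 42525.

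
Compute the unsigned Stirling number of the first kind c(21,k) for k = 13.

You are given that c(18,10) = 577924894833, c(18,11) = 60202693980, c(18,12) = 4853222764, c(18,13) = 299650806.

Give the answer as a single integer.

11310276995381

i=19: T(19,11)=577924894833+18·60202693980=1661573386473 | T(19,12)=60202693980+18·4853222764=147560703732 | T(19,13)=4853222764+18·299650806=10246937272
i=20: T(20,12)=1661573386473+19·147560703732=4465226757381 | T(20,13)=147560703732+19·10246937272=342252511900
i=21: T(21,13)=4465226757381+20·342252511900=11310276995381
Read c(21,13) = 11310276995381.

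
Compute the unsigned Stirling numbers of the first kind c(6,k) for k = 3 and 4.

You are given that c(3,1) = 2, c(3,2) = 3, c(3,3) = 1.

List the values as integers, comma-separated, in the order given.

225, 85

r4: T_4,1=3×2+0=6; T_4,2=3×3+2=11; T_4,3=3×1+3=6; T_4,4=3×0+1=1
r5: T_5,2=4×11+6=50; T_5,3=4×6+11=35; T_5,4=4×1+6=10
r6: T_6,3=5×35+50=225; T_6,4=5×10+35=85
Read c(6,3) = 225, c(6,4) = 85.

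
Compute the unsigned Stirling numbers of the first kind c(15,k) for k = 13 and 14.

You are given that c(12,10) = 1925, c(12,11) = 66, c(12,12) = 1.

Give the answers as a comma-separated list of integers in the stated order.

5005, 105

r13: T_13,11=12×66+1925=2717; T_13,12=12×1+66=78; T_13,13=12×0+1=1
r14: T_14,12=13×78+2717=3731; T_14,13=13×1+78=91; T_14,14=13×0+1=1
r15: T_15,13=14×91+3731=5005; T_15,14=14×1+91=105
Read c(15,13) = 5005, c(15,14) = 105.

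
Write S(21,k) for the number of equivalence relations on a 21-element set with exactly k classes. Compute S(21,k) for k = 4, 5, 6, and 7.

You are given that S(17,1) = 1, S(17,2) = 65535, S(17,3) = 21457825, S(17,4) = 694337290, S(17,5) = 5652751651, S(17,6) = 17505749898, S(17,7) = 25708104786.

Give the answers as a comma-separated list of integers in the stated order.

181509070050, 3791262568401, 26585679462804, 82310957214948

i=18: T(18,1)=0+1·1=1 | T(18,2)=1+2·65535=131071 | T(18,3)=65535+3·21457825=64439010 | T(18,4)=21457825+4·694337290=2798806985 | T(18,5)=694337290+5·5652751651=28958095545 | T(18,6)=5652751651+6·17505749898=110687251039 | T(18,7)=17505749898+7·25708104786=197462483400
i=19: T(19,2)=1+2·131071=262143 | T(19,3)=131071+3·64439010=193448101 | T(19,4)=64439010+4·2798806985=11259666950 | T(19,5)=2798806985+5·28958095545=147589284710 | T(19,6)=28958095545+6·110687251039=693081601779 | T(19,7)=110687251039+7·197462483400=1492924634839
i=20: T(20,3)=262143+3·193448101=580606446 | T(20,4)=193448101+4·11259666950=45232115901 | T(20,5)=11259666950+5·147589284710=749206090500 | T(20,6)=147589284710+6·693081601779=4306078895384 | T(20,7)=693081601779+7·1492924634839=11143554045652
i=21: T(21,4)=580606446+4·45232115901=181509070050 | T(21,5)=45232115901+5·749206090500=3791262568401 | T(21,6)=749206090500+6·4306078895384=26585679462804 | T(21,7)=4306078895384+7·11143554045652=82310957214948
Read S(21,4) = 181509070050, S(21,5) = 3791262568401, S(21,6) = 26585679462804, S(21,7) = 82310957214948.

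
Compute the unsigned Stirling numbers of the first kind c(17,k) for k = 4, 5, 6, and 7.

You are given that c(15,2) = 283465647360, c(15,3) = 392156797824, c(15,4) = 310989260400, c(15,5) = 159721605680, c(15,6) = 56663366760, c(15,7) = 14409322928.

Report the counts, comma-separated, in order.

row 16: T[16][3]=15·392156797824+283465647360=6165817614720  T[16][4]=15·310989260400+392156797824=5056995703824  T[16][5]=15·159721605680+310989260400=2706813345600  T[16][6]=15·56663366760+159721605680=1009672107080  T[16][7]=15·14409322928+56663366760=272803210680
row 17: T[17][4]=16·5056995703824+6165817614720=87077748875904  T[17][5]=16·2706813345600+5056995703824=48366009233424  T[17][6]=16·1009672107080+2706813345600=18861567058880  T[17][7]=16·272803210680+1009672107080=5374523477960
Read c(17,4) = 87077748875904, c(17,5) = 48366009233424, c(17,6) = 18861567058880, c(17,7) = 5374523477960.

87077748875904, 48366009233424, 18861567058880, 5374523477960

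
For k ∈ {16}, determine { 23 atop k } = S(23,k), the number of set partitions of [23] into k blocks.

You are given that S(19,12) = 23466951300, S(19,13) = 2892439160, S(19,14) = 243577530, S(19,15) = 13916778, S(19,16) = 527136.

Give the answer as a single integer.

762361127264

[20] T[20,13]:13*2892439160+23466951300=61068660380 · T[20,14]:14*243577530+2892439160=6302524580 · T[20,15]:15*13916778+243577530=452329200 · T[20,16]:16*527136+13916778=22350954
[21] T[21,14]:14*6302524580+61068660380=149304004500 · T[21,15]:15*452329200+6302524580=13087462580 · T[21,16]:16*22350954+452329200=809944464
[22] T[22,15]:15*13087462580+149304004500=345615943200 · T[22,16]:16*809944464+13087462580=26046574004
[23] T[23,16]:16*26046574004+345615943200=762361127264
Read S(23,16) = 762361127264.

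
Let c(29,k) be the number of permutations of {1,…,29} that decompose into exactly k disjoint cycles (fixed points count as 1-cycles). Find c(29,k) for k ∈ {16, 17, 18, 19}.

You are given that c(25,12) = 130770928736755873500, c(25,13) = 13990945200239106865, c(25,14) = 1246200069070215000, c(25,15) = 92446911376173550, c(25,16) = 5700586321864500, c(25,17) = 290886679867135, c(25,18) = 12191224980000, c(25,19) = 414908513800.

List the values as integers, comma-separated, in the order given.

@26  (26,13):13990945200239106865·25+130770928736755873500→480544558742733545125, (26,14):1246200069070215000·25+13990945200239106865→45145946926994481865, (26,15):92446911376173550·25+1246200069070215000→3557372853474553750, (26,16):5700586321864500·25+92446911376173550→234961569422786050, (26,17):290886679867135·25+5700586321864500→12972753318542875, (26,18):12191224980000·25+290886679867135→595667304367135, (26,19):414908513800·25+12191224980000→22563937825000
@27  (27,14):45145946926994481865·26+480544558742733545125→1654339178844590073615, (27,15):3557372853474553750·26+45145946926994481865→137637641117332879365, (27,16):234961569422786050·26+3557372853474553750→9666373658466991050, (27,17):12972753318542875·26+234961569422786050→572253155704900800, (27,18):595667304367135·26+12972753318542875→28460103232088385, (27,19):22563937825000·26+595667304367135→1182329687817135
@28  (28,15):137637641117332879365·27+1654339178844590073615→5370555489012577816470, (28,16):9666373658466991050·27+137637641117332879365→398629729895941637715, (28,17):572253155704900800·27+9666373658466991050→25117208862499312650, (28,18):28460103232088385·27+572253155704900800→1340675942971287195, (28,19):1182329687817135·27+28460103232088385→60383004803151030
@29  (29,16):398629729895941637715·28+5370555489012577816470→16532187926098943672490, (29,17):25117208862499312650·28+398629729895941637715→1101911578045922391915, (29,18):1340675942971287195·28+25117208862499312650→62656135265695354110, (29,19):60383004803151030·28+1340675942971287195→3031400077459516035
Read c(29,16) = 16532187926098943672490, c(29,17) = 1101911578045922391915, c(29,18) = 62656135265695354110, c(29,19) = 3031400077459516035.

16532187926098943672490, 1101911578045922391915, 62656135265695354110, 3031400077459516035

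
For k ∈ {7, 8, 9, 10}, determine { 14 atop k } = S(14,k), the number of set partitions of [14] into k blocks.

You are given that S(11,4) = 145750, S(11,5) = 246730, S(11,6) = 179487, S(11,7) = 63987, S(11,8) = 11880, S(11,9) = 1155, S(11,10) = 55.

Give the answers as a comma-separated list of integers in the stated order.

r12: T_12,5=5×246730+145750=1379400; T_12,6=6×179487+246730=1323652; T_12,7=7×63987+179487=627396; T_12,8=8×11880+63987=159027; T_12,9=9×1155+11880=22275; T_12,10=10×55+1155=1705
r13: T_13,6=6×1323652+1379400=9321312; T_13,7=7×627396+1323652=5715424; T_13,8=8×159027+627396=1899612; T_13,9=9×22275+159027=359502; T_13,10=10×1705+22275=39325
r14: T_14,7=7×5715424+9321312=49329280; T_14,8=8×1899612+5715424=20912320; T_14,9=9×359502+1899612=5135130; T_14,10=10×39325+359502=752752
Read S(14,7) = 49329280, S(14,8) = 20912320, S(14,9) = 5135130, S(14,10) = 752752.

49329280, 20912320, 5135130, 752752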